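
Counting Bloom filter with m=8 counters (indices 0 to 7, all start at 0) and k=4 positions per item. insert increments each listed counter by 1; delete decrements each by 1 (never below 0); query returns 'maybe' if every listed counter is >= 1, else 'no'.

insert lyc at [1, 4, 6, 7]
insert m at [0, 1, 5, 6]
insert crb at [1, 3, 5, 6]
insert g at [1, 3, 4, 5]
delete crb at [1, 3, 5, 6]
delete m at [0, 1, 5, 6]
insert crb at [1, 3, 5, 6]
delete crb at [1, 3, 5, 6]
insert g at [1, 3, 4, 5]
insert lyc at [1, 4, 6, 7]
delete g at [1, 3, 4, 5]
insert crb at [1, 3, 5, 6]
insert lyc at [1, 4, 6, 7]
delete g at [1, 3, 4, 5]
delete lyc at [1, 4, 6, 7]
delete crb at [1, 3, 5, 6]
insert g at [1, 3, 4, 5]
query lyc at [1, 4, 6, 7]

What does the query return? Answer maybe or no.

Answer: maybe

Derivation:
Step 1: insert lyc at [1, 4, 6, 7] -> counters=[0,1,0,0,1,0,1,1]
Step 2: insert m at [0, 1, 5, 6] -> counters=[1,2,0,0,1,1,2,1]
Step 3: insert crb at [1, 3, 5, 6] -> counters=[1,3,0,1,1,2,3,1]
Step 4: insert g at [1, 3, 4, 5] -> counters=[1,4,0,2,2,3,3,1]
Step 5: delete crb at [1, 3, 5, 6] -> counters=[1,3,0,1,2,2,2,1]
Step 6: delete m at [0, 1, 5, 6] -> counters=[0,2,0,1,2,1,1,1]
Step 7: insert crb at [1, 3, 5, 6] -> counters=[0,3,0,2,2,2,2,1]
Step 8: delete crb at [1, 3, 5, 6] -> counters=[0,2,0,1,2,1,1,1]
Step 9: insert g at [1, 3, 4, 5] -> counters=[0,3,0,2,3,2,1,1]
Step 10: insert lyc at [1, 4, 6, 7] -> counters=[0,4,0,2,4,2,2,2]
Step 11: delete g at [1, 3, 4, 5] -> counters=[0,3,0,1,3,1,2,2]
Step 12: insert crb at [1, 3, 5, 6] -> counters=[0,4,0,2,3,2,3,2]
Step 13: insert lyc at [1, 4, 6, 7] -> counters=[0,5,0,2,4,2,4,3]
Step 14: delete g at [1, 3, 4, 5] -> counters=[0,4,0,1,3,1,4,3]
Step 15: delete lyc at [1, 4, 6, 7] -> counters=[0,3,0,1,2,1,3,2]
Step 16: delete crb at [1, 3, 5, 6] -> counters=[0,2,0,0,2,0,2,2]
Step 17: insert g at [1, 3, 4, 5] -> counters=[0,3,0,1,3,1,2,2]
Query lyc: check counters[1]=3 counters[4]=3 counters[6]=2 counters[7]=2 -> maybe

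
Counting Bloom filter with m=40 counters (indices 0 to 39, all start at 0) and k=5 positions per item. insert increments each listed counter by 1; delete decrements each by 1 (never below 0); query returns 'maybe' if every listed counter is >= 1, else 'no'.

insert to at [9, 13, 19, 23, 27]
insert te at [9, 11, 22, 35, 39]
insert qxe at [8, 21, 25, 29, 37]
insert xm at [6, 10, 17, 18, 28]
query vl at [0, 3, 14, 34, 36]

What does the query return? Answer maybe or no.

Step 1: insert to at [9, 13, 19, 23, 27] -> counters=[0,0,0,0,0,0,0,0,0,1,0,0,0,1,0,0,0,0,0,1,0,0,0,1,0,0,0,1,0,0,0,0,0,0,0,0,0,0,0,0]
Step 2: insert te at [9, 11, 22, 35, 39] -> counters=[0,0,0,0,0,0,0,0,0,2,0,1,0,1,0,0,0,0,0,1,0,0,1,1,0,0,0,1,0,0,0,0,0,0,0,1,0,0,0,1]
Step 3: insert qxe at [8, 21, 25, 29, 37] -> counters=[0,0,0,0,0,0,0,0,1,2,0,1,0,1,0,0,0,0,0,1,0,1,1,1,0,1,0,1,0,1,0,0,0,0,0,1,0,1,0,1]
Step 4: insert xm at [6, 10, 17, 18, 28] -> counters=[0,0,0,0,0,0,1,0,1,2,1,1,0,1,0,0,0,1,1,1,0,1,1,1,0,1,0,1,1,1,0,0,0,0,0,1,0,1,0,1]
Query vl: check counters[0]=0 counters[3]=0 counters[14]=0 counters[34]=0 counters[36]=0 -> no

Answer: no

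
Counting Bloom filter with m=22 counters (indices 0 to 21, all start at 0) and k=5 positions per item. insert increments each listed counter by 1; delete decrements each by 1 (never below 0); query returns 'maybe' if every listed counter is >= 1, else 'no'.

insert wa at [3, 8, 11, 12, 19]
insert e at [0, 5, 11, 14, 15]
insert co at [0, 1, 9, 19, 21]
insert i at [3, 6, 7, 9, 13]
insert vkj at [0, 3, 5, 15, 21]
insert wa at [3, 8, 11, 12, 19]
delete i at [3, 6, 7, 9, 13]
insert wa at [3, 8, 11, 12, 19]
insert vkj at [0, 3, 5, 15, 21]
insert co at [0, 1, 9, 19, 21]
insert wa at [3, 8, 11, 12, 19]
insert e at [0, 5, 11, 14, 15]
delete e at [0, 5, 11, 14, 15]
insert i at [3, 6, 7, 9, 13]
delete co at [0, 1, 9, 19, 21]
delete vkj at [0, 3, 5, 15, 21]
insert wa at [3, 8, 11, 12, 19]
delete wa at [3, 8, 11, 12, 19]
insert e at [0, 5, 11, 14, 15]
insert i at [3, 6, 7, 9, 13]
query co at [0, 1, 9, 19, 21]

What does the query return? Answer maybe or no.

Answer: maybe

Derivation:
Step 1: insert wa at [3, 8, 11, 12, 19] -> counters=[0,0,0,1,0,0,0,0,1,0,0,1,1,0,0,0,0,0,0,1,0,0]
Step 2: insert e at [0, 5, 11, 14, 15] -> counters=[1,0,0,1,0,1,0,0,1,0,0,2,1,0,1,1,0,0,0,1,0,0]
Step 3: insert co at [0, 1, 9, 19, 21] -> counters=[2,1,0,1,0,1,0,0,1,1,0,2,1,0,1,1,0,0,0,2,0,1]
Step 4: insert i at [3, 6, 7, 9, 13] -> counters=[2,1,0,2,0,1,1,1,1,2,0,2,1,1,1,1,0,0,0,2,0,1]
Step 5: insert vkj at [0, 3, 5, 15, 21] -> counters=[3,1,0,3,0,2,1,1,1,2,0,2,1,1,1,2,0,0,0,2,0,2]
Step 6: insert wa at [3, 8, 11, 12, 19] -> counters=[3,1,0,4,0,2,1,1,2,2,0,3,2,1,1,2,0,0,0,3,0,2]
Step 7: delete i at [3, 6, 7, 9, 13] -> counters=[3,1,0,3,0,2,0,0,2,1,0,3,2,0,1,2,0,0,0,3,0,2]
Step 8: insert wa at [3, 8, 11, 12, 19] -> counters=[3,1,0,4,0,2,0,0,3,1,0,4,3,0,1,2,0,0,0,4,0,2]
Step 9: insert vkj at [0, 3, 5, 15, 21] -> counters=[4,1,0,5,0,3,0,0,3,1,0,4,3,0,1,3,0,0,0,4,0,3]
Step 10: insert co at [0, 1, 9, 19, 21] -> counters=[5,2,0,5,0,3,0,0,3,2,0,4,3,0,1,3,0,0,0,5,0,4]
Step 11: insert wa at [3, 8, 11, 12, 19] -> counters=[5,2,0,6,0,3,0,0,4,2,0,5,4,0,1,3,0,0,0,6,0,4]
Step 12: insert e at [0, 5, 11, 14, 15] -> counters=[6,2,0,6,0,4,0,0,4,2,0,6,4,0,2,4,0,0,0,6,0,4]
Step 13: delete e at [0, 5, 11, 14, 15] -> counters=[5,2,0,6,0,3,0,0,4,2,0,5,4,0,1,3,0,0,0,6,0,4]
Step 14: insert i at [3, 6, 7, 9, 13] -> counters=[5,2,0,7,0,3,1,1,4,3,0,5,4,1,1,3,0,0,0,6,0,4]
Step 15: delete co at [0, 1, 9, 19, 21] -> counters=[4,1,0,7,0,3,1,1,4,2,0,5,4,1,1,3,0,0,0,5,0,3]
Step 16: delete vkj at [0, 3, 5, 15, 21] -> counters=[3,1,0,6,0,2,1,1,4,2,0,5,4,1,1,2,0,0,0,5,0,2]
Step 17: insert wa at [3, 8, 11, 12, 19] -> counters=[3,1,0,7,0,2,1,1,5,2,0,6,5,1,1,2,0,0,0,6,0,2]
Step 18: delete wa at [3, 8, 11, 12, 19] -> counters=[3,1,0,6,0,2,1,1,4,2,0,5,4,1,1,2,0,0,0,5,0,2]
Step 19: insert e at [0, 5, 11, 14, 15] -> counters=[4,1,0,6,0,3,1,1,4,2,0,6,4,1,2,3,0,0,0,5,0,2]
Step 20: insert i at [3, 6, 7, 9, 13] -> counters=[4,1,0,7,0,3,2,2,4,3,0,6,4,2,2,3,0,0,0,5,0,2]
Query co: check counters[0]=4 counters[1]=1 counters[9]=3 counters[19]=5 counters[21]=2 -> maybe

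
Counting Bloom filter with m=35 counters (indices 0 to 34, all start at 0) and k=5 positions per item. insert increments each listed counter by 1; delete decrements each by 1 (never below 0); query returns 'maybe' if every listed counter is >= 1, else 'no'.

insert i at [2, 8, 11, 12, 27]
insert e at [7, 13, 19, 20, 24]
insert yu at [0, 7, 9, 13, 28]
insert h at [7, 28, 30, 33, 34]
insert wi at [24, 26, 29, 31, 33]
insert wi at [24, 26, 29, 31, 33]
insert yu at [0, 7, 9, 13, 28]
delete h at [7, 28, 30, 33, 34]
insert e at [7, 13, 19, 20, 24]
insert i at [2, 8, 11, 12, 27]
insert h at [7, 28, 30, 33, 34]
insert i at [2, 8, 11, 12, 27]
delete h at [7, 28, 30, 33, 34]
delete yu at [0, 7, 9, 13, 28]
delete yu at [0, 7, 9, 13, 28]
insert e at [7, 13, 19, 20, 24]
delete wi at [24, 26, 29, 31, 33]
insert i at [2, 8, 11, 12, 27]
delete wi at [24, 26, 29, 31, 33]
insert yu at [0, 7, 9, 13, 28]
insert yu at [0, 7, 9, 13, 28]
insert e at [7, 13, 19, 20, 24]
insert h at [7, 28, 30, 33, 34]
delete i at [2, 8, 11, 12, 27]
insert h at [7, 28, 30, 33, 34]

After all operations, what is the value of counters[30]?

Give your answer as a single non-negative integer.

Answer: 2

Derivation:
Step 1: insert i at [2, 8, 11, 12, 27] -> counters=[0,0,1,0,0,0,0,0,1,0,0,1,1,0,0,0,0,0,0,0,0,0,0,0,0,0,0,1,0,0,0,0,0,0,0]
Step 2: insert e at [7, 13, 19, 20, 24] -> counters=[0,0,1,0,0,0,0,1,1,0,0,1,1,1,0,0,0,0,0,1,1,0,0,0,1,0,0,1,0,0,0,0,0,0,0]
Step 3: insert yu at [0, 7, 9, 13, 28] -> counters=[1,0,1,0,0,0,0,2,1,1,0,1,1,2,0,0,0,0,0,1,1,0,0,0,1,0,0,1,1,0,0,0,0,0,0]
Step 4: insert h at [7, 28, 30, 33, 34] -> counters=[1,0,1,0,0,0,0,3,1,1,0,1,1,2,0,0,0,0,0,1,1,0,0,0,1,0,0,1,2,0,1,0,0,1,1]
Step 5: insert wi at [24, 26, 29, 31, 33] -> counters=[1,0,1,0,0,0,0,3,1,1,0,1,1,2,0,0,0,0,0,1,1,0,0,0,2,0,1,1,2,1,1,1,0,2,1]
Step 6: insert wi at [24, 26, 29, 31, 33] -> counters=[1,0,1,0,0,0,0,3,1,1,0,1,1,2,0,0,0,0,0,1,1,0,0,0,3,0,2,1,2,2,1,2,0,3,1]
Step 7: insert yu at [0, 7, 9, 13, 28] -> counters=[2,0,1,0,0,0,0,4,1,2,0,1,1,3,0,0,0,0,0,1,1,0,0,0,3,0,2,1,3,2,1,2,0,3,1]
Step 8: delete h at [7, 28, 30, 33, 34] -> counters=[2,0,1,0,0,0,0,3,1,2,0,1,1,3,0,0,0,0,0,1,1,0,0,0,3,0,2,1,2,2,0,2,0,2,0]
Step 9: insert e at [7, 13, 19, 20, 24] -> counters=[2,0,1,0,0,0,0,4,1,2,0,1,1,4,0,0,0,0,0,2,2,0,0,0,4,0,2,1,2,2,0,2,0,2,0]
Step 10: insert i at [2, 8, 11, 12, 27] -> counters=[2,0,2,0,0,0,0,4,2,2,0,2,2,4,0,0,0,0,0,2,2,0,0,0,4,0,2,2,2,2,0,2,0,2,0]
Step 11: insert h at [7, 28, 30, 33, 34] -> counters=[2,0,2,0,0,0,0,5,2,2,0,2,2,4,0,0,0,0,0,2,2,0,0,0,4,0,2,2,3,2,1,2,0,3,1]
Step 12: insert i at [2, 8, 11, 12, 27] -> counters=[2,0,3,0,0,0,0,5,3,2,0,3,3,4,0,0,0,0,0,2,2,0,0,0,4,0,2,3,3,2,1,2,0,3,1]
Step 13: delete h at [7, 28, 30, 33, 34] -> counters=[2,0,3,0,0,0,0,4,3,2,0,3,3,4,0,0,0,0,0,2,2,0,0,0,4,0,2,3,2,2,0,2,0,2,0]
Step 14: delete yu at [0, 7, 9, 13, 28] -> counters=[1,0,3,0,0,0,0,3,3,1,0,3,3,3,0,0,0,0,0,2,2,0,0,0,4,0,2,3,1,2,0,2,0,2,0]
Step 15: delete yu at [0, 7, 9, 13, 28] -> counters=[0,0,3,0,0,0,0,2,3,0,0,3,3,2,0,0,0,0,0,2,2,0,0,0,4,0,2,3,0,2,0,2,0,2,0]
Step 16: insert e at [7, 13, 19, 20, 24] -> counters=[0,0,3,0,0,0,0,3,3,0,0,3,3,3,0,0,0,0,0,3,3,0,0,0,5,0,2,3,0,2,0,2,0,2,0]
Step 17: delete wi at [24, 26, 29, 31, 33] -> counters=[0,0,3,0,0,0,0,3,3,0,0,3,3,3,0,0,0,0,0,3,3,0,0,0,4,0,1,3,0,1,0,1,0,1,0]
Step 18: insert i at [2, 8, 11, 12, 27] -> counters=[0,0,4,0,0,0,0,3,4,0,0,4,4,3,0,0,0,0,0,3,3,0,0,0,4,0,1,4,0,1,0,1,0,1,0]
Step 19: delete wi at [24, 26, 29, 31, 33] -> counters=[0,0,4,0,0,0,0,3,4,0,0,4,4,3,0,0,0,0,0,3,3,0,0,0,3,0,0,4,0,0,0,0,0,0,0]
Step 20: insert yu at [0, 7, 9, 13, 28] -> counters=[1,0,4,0,0,0,0,4,4,1,0,4,4,4,0,0,0,0,0,3,3,0,0,0,3,0,0,4,1,0,0,0,0,0,0]
Step 21: insert yu at [0, 7, 9, 13, 28] -> counters=[2,0,4,0,0,0,0,5,4,2,0,4,4,5,0,0,0,0,0,3,3,0,0,0,3,0,0,4,2,0,0,0,0,0,0]
Step 22: insert e at [7, 13, 19, 20, 24] -> counters=[2,0,4,0,0,0,0,6,4,2,0,4,4,6,0,0,0,0,0,4,4,0,0,0,4,0,0,4,2,0,0,0,0,0,0]
Step 23: insert h at [7, 28, 30, 33, 34] -> counters=[2,0,4,0,0,0,0,7,4,2,0,4,4,6,0,0,0,0,0,4,4,0,0,0,4,0,0,4,3,0,1,0,0,1,1]
Step 24: delete i at [2, 8, 11, 12, 27] -> counters=[2,0,3,0,0,0,0,7,3,2,0,3,3,6,0,0,0,0,0,4,4,0,0,0,4,0,0,3,3,0,1,0,0,1,1]
Step 25: insert h at [7, 28, 30, 33, 34] -> counters=[2,0,3,0,0,0,0,8,3,2,0,3,3,6,0,0,0,0,0,4,4,0,0,0,4,0,0,3,4,0,2,0,0,2,2]
Final counters=[2,0,3,0,0,0,0,8,3,2,0,3,3,6,0,0,0,0,0,4,4,0,0,0,4,0,0,3,4,0,2,0,0,2,2] -> counters[30]=2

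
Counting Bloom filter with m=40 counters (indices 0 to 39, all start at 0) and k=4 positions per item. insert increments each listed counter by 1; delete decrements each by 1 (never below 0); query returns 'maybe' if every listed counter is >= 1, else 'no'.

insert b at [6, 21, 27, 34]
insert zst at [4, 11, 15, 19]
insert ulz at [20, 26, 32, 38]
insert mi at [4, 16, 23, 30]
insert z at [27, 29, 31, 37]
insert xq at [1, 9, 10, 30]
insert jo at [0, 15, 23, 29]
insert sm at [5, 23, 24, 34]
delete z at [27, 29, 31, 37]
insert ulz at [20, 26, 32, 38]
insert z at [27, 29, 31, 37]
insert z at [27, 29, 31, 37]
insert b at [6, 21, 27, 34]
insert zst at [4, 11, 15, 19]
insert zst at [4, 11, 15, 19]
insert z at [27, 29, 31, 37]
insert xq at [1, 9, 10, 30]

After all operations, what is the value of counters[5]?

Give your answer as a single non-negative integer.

Step 1: insert b at [6, 21, 27, 34] -> counters=[0,0,0,0,0,0,1,0,0,0,0,0,0,0,0,0,0,0,0,0,0,1,0,0,0,0,0,1,0,0,0,0,0,0,1,0,0,0,0,0]
Step 2: insert zst at [4, 11, 15, 19] -> counters=[0,0,0,0,1,0,1,0,0,0,0,1,0,0,0,1,0,0,0,1,0,1,0,0,0,0,0,1,0,0,0,0,0,0,1,0,0,0,0,0]
Step 3: insert ulz at [20, 26, 32, 38] -> counters=[0,0,0,0,1,0,1,0,0,0,0,1,0,0,0,1,0,0,0,1,1,1,0,0,0,0,1,1,0,0,0,0,1,0,1,0,0,0,1,0]
Step 4: insert mi at [4, 16, 23, 30] -> counters=[0,0,0,0,2,0,1,0,0,0,0,1,0,0,0,1,1,0,0,1,1,1,0,1,0,0,1,1,0,0,1,0,1,0,1,0,0,0,1,0]
Step 5: insert z at [27, 29, 31, 37] -> counters=[0,0,0,0,2,0,1,0,0,0,0,1,0,0,0,1,1,0,0,1,1,1,0,1,0,0,1,2,0,1,1,1,1,0,1,0,0,1,1,0]
Step 6: insert xq at [1, 9, 10, 30] -> counters=[0,1,0,0,2,0,1,0,0,1,1,1,0,0,0,1,1,0,0,1,1,1,0,1,0,0,1,2,0,1,2,1,1,0,1,0,0,1,1,0]
Step 7: insert jo at [0, 15, 23, 29] -> counters=[1,1,0,0,2,0,1,0,0,1,1,1,0,0,0,2,1,0,0,1,1,1,0,2,0,0,1,2,0,2,2,1,1,0,1,0,0,1,1,0]
Step 8: insert sm at [5, 23, 24, 34] -> counters=[1,1,0,0,2,1,1,0,0,1,1,1,0,0,0,2,1,0,0,1,1,1,0,3,1,0,1,2,0,2,2,1,1,0,2,0,0,1,1,0]
Step 9: delete z at [27, 29, 31, 37] -> counters=[1,1,0,0,2,1,1,0,0,1,1,1,0,0,0,2,1,0,0,1,1,1,0,3,1,0,1,1,0,1,2,0,1,0,2,0,0,0,1,0]
Step 10: insert ulz at [20, 26, 32, 38] -> counters=[1,1,0,0,2,1,1,0,0,1,1,1,0,0,0,2,1,0,0,1,2,1,0,3,1,0,2,1,0,1,2,0,2,0,2,0,0,0,2,0]
Step 11: insert z at [27, 29, 31, 37] -> counters=[1,1,0,0,2,1,1,0,0,1,1,1,0,0,0,2,1,0,0,1,2,1,0,3,1,0,2,2,0,2,2,1,2,0,2,0,0,1,2,0]
Step 12: insert z at [27, 29, 31, 37] -> counters=[1,1,0,0,2,1,1,0,0,1,1,1,0,0,0,2,1,0,0,1,2,1,0,3,1,0,2,3,0,3,2,2,2,0,2,0,0,2,2,0]
Step 13: insert b at [6, 21, 27, 34] -> counters=[1,1,0,0,2,1,2,0,0,1,1,1,0,0,0,2,1,0,0,1,2,2,0,3,1,0,2,4,0,3,2,2,2,0,3,0,0,2,2,0]
Step 14: insert zst at [4, 11, 15, 19] -> counters=[1,1,0,0,3,1,2,0,0,1,1,2,0,0,0,3,1,0,0,2,2,2,0,3,1,0,2,4,0,3,2,2,2,0,3,0,0,2,2,0]
Step 15: insert zst at [4, 11, 15, 19] -> counters=[1,1,0,0,4,1,2,0,0,1,1,3,0,0,0,4,1,0,0,3,2,2,0,3,1,0,2,4,0,3,2,2,2,0,3,0,0,2,2,0]
Step 16: insert z at [27, 29, 31, 37] -> counters=[1,1,0,0,4,1,2,0,0,1,1,3,0,0,0,4,1,0,0,3,2,2,0,3,1,0,2,5,0,4,2,3,2,0,3,0,0,3,2,0]
Step 17: insert xq at [1, 9, 10, 30] -> counters=[1,2,0,0,4,1,2,0,0,2,2,3,0,0,0,4,1,0,0,3,2,2,0,3,1,0,2,5,0,4,3,3,2,0,3,0,0,3,2,0]
Final counters=[1,2,0,0,4,1,2,0,0,2,2,3,0,0,0,4,1,0,0,3,2,2,0,3,1,0,2,5,0,4,3,3,2,0,3,0,0,3,2,0] -> counters[5]=1

Answer: 1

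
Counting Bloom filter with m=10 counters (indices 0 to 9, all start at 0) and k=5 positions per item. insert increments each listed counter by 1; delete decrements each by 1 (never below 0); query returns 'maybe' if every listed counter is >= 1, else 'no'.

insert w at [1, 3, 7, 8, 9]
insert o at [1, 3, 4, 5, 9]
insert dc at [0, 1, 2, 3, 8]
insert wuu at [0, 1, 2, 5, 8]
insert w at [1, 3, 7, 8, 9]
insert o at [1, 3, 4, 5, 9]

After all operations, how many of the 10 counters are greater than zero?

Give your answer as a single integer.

Answer: 9

Derivation:
Step 1: insert w at [1, 3, 7, 8, 9] -> counters=[0,1,0,1,0,0,0,1,1,1]
Step 2: insert o at [1, 3, 4, 5, 9] -> counters=[0,2,0,2,1,1,0,1,1,2]
Step 3: insert dc at [0, 1, 2, 3, 8] -> counters=[1,3,1,3,1,1,0,1,2,2]
Step 4: insert wuu at [0, 1, 2, 5, 8] -> counters=[2,4,2,3,1,2,0,1,3,2]
Step 5: insert w at [1, 3, 7, 8, 9] -> counters=[2,5,2,4,1,2,0,2,4,3]
Step 6: insert o at [1, 3, 4, 5, 9] -> counters=[2,6,2,5,2,3,0,2,4,4]
Final counters=[2,6,2,5,2,3,0,2,4,4] -> 9 nonzero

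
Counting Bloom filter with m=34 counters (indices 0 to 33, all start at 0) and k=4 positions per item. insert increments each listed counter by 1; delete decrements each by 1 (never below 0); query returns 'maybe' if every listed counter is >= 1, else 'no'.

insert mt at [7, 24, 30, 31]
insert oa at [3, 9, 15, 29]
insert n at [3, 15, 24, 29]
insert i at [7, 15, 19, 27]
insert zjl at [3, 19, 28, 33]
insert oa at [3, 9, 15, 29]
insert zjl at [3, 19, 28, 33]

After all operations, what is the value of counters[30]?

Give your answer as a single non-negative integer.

Step 1: insert mt at [7, 24, 30, 31] -> counters=[0,0,0,0,0,0,0,1,0,0,0,0,0,0,0,0,0,0,0,0,0,0,0,0,1,0,0,0,0,0,1,1,0,0]
Step 2: insert oa at [3, 9, 15, 29] -> counters=[0,0,0,1,0,0,0,1,0,1,0,0,0,0,0,1,0,0,0,0,0,0,0,0,1,0,0,0,0,1,1,1,0,0]
Step 3: insert n at [3, 15, 24, 29] -> counters=[0,0,0,2,0,0,0,1,0,1,0,0,0,0,0,2,0,0,0,0,0,0,0,0,2,0,0,0,0,2,1,1,0,0]
Step 4: insert i at [7, 15, 19, 27] -> counters=[0,0,0,2,0,0,0,2,0,1,0,0,0,0,0,3,0,0,0,1,0,0,0,0,2,0,0,1,0,2,1,1,0,0]
Step 5: insert zjl at [3, 19, 28, 33] -> counters=[0,0,0,3,0,0,0,2,0,1,0,0,0,0,0,3,0,0,0,2,0,0,0,0,2,0,0,1,1,2,1,1,0,1]
Step 6: insert oa at [3, 9, 15, 29] -> counters=[0,0,0,4,0,0,0,2,0,2,0,0,0,0,0,4,0,0,0,2,0,0,0,0,2,0,0,1,1,3,1,1,0,1]
Step 7: insert zjl at [3, 19, 28, 33] -> counters=[0,0,0,5,0,0,0,2,0,2,0,0,0,0,0,4,0,0,0,3,0,0,0,0,2,0,0,1,2,3,1,1,0,2]
Final counters=[0,0,0,5,0,0,0,2,0,2,0,0,0,0,0,4,0,0,0,3,0,0,0,0,2,0,0,1,2,3,1,1,0,2] -> counters[30]=1

Answer: 1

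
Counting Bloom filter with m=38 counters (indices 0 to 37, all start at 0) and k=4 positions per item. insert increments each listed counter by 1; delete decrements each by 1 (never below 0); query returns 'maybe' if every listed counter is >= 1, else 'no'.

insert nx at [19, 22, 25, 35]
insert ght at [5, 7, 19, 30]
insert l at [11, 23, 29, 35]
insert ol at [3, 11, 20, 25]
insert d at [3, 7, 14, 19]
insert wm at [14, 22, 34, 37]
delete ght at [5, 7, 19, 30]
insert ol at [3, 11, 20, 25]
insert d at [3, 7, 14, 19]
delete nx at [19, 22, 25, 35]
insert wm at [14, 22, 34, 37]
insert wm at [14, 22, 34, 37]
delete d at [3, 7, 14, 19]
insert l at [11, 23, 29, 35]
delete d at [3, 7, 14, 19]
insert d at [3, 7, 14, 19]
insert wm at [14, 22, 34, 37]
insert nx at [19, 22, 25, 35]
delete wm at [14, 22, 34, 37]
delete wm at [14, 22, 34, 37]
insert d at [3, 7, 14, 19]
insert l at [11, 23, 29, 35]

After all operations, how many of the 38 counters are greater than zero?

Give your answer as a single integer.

Answer: 13

Derivation:
Step 1: insert nx at [19, 22, 25, 35] -> counters=[0,0,0,0,0,0,0,0,0,0,0,0,0,0,0,0,0,0,0,1,0,0,1,0,0,1,0,0,0,0,0,0,0,0,0,1,0,0]
Step 2: insert ght at [5, 7, 19, 30] -> counters=[0,0,0,0,0,1,0,1,0,0,0,0,0,0,0,0,0,0,0,2,0,0,1,0,0,1,0,0,0,0,1,0,0,0,0,1,0,0]
Step 3: insert l at [11, 23, 29, 35] -> counters=[0,0,0,0,0,1,0,1,0,0,0,1,0,0,0,0,0,0,0,2,0,0,1,1,0,1,0,0,0,1,1,0,0,0,0,2,0,0]
Step 4: insert ol at [3, 11, 20, 25] -> counters=[0,0,0,1,0,1,0,1,0,0,0,2,0,0,0,0,0,0,0,2,1,0,1,1,0,2,0,0,0,1,1,0,0,0,0,2,0,0]
Step 5: insert d at [3, 7, 14, 19] -> counters=[0,0,0,2,0,1,0,2,0,0,0,2,0,0,1,0,0,0,0,3,1,0,1,1,0,2,0,0,0,1,1,0,0,0,0,2,0,0]
Step 6: insert wm at [14, 22, 34, 37] -> counters=[0,0,0,2,0,1,0,2,0,0,0,2,0,0,2,0,0,0,0,3,1,0,2,1,0,2,0,0,0,1,1,0,0,0,1,2,0,1]
Step 7: delete ght at [5, 7, 19, 30] -> counters=[0,0,0,2,0,0,0,1,0,0,0,2,0,0,2,0,0,0,0,2,1,0,2,1,0,2,0,0,0,1,0,0,0,0,1,2,0,1]
Step 8: insert ol at [3, 11, 20, 25] -> counters=[0,0,0,3,0,0,0,1,0,0,0,3,0,0,2,0,0,0,0,2,2,0,2,1,0,3,0,0,0,1,0,0,0,0,1,2,0,1]
Step 9: insert d at [3, 7, 14, 19] -> counters=[0,0,0,4,0,0,0,2,0,0,0,3,0,0,3,0,0,0,0,3,2,0,2,1,0,3,0,0,0,1,0,0,0,0,1,2,0,1]
Step 10: delete nx at [19, 22, 25, 35] -> counters=[0,0,0,4,0,0,0,2,0,0,0,3,0,0,3,0,0,0,0,2,2,0,1,1,0,2,0,0,0,1,0,0,0,0,1,1,0,1]
Step 11: insert wm at [14, 22, 34, 37] -> counters=[0,0,0,4,0,0,0,2,0,0,0,3,0,0,4,0,0,0,0,2,2,0,2,1,0,2,0,0,0,1,0,0,0,0,2,1,0,2]
Step 12: insert wm at [14, 22, 34, 37] -> counters=[0,0,0,4,0,0,0,2,0,0,0,3,0,0,5,0,0,0,0,2,2,0,3,1,0,2,0,0,0,1,0,0,0,0,3,1,0,3]
Step 13: delete d at [3, 7, 14, 19] -> counters=[0,0,0,3,0,0,0,1,0,0,0,3,0,0,4,0,0,0,0,1,2,0,3,1,0,2,0,0,0,1,0,0,0,0,3,1,0,3]
Step 14: insert l at [11, 23, 29, 35] -> counters=[0,0,0,3,0,0,0,1,0,0,0,4,0,0,4,0,0,0,0,1,2,0,3,2,0,2,0,0,0,2,0,0,0,0,3,2,0,3]
Step 15: delete d at [3, 7, 14, 19] -> counters=[0,0,0,2,0,0,0,0,0,0,0,4,0,0,3,0,0,0,0,0,2,0,3,2,0,2,0,0,0,2,0,0,0,0,3,2,0,3]
Step 16: insert d at [3, 7, 14, 19] -> counters=[0,0,0,3,0,0,0,1,0,0,0,4,0,0,4,0,0,0,0,1,2,0,3,2,0,2,0,0,0,2,0,0,0,0,3,2,0,3]
Step 17: insert wm at [14, 22, 34, 37] -> counters=[0,0,0,3,0,0,0,1,0,0,0,4,0,0,5,0,0,0,0,1,2,0,4,2,0,2,0,0,0,2,0,0,0,0,4,2,0,4]
Step 18: insert nx at [19, 22, 25, 35] -> counters=[0,0,0,3,0,0,0,1,0,0,0,4,0,0,5,0,0,0,0,2,2,0,5,2,0,3,0,0,0,2,0,0,0,0,4,3,0,4]
Step 19: delete wm at [14, 22, 34, 37] -> counters=[0,0,0,3,0,0,0,1,0,0,0,4,0,0,4,0,0,0,0,2,2,0,4,2,0,3,0,0,0,2,0,0,0,0,3,3,0,3]
Step 20: delete wm at [14, 22, 34, 37] -> counters=[0,0,0,3,0,0,0,1,0,0,0,4,0,0,3,0,0,0,0,2,2,0,3,2,0,3,0,0,0,2,0,0,0,0,2,3,0,2]
Step 21: insert d at [3, 7, 14, 19] -> counters=[0,0,0,4,0,0,0,2,0,0,0,4,0,0,4,0,0,0,0,3,2,0,3,2,0,3,0,0,0,2,0,0,0,0,2,3,0,2]
Step 22: insert l at [11, 23, 29, 35] -> counters=[0,0,0,4,0,0,0,2,0,0,0,5,0,0,4,0,0,0,0,3,2,0,3,3,0,3,0,0,0,3,0,0,0,0,2,4,0,2]
Final counters=[0,0,0,4,0,0,0,2,0,0,0,5,0,0,4,0,0,0,0,3,2,0,3,3,0,3,0,0,0,3,0,0,0,0,2,4,0,2] -> 13 nonzero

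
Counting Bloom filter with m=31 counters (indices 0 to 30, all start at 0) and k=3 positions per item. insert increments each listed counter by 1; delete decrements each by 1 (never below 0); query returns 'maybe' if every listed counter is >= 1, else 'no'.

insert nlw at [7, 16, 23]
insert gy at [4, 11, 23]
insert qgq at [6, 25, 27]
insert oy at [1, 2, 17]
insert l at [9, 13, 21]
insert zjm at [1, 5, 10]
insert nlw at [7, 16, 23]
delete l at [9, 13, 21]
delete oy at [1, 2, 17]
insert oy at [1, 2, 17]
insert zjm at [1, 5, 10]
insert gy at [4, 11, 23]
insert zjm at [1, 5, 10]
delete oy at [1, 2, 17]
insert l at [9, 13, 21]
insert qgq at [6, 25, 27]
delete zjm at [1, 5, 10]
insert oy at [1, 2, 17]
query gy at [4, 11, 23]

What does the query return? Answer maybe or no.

Answer: maybe

Derivation:
Step 1: insert nlw at [7, 16, 23] -> counters=[0,0,0,0,0,0,0,1,0,0,0,0,0,0,0,0,1,0,0,0,0,0,0,1,0,0,0,0,0,0,0]
Step 2: insert gy at [4, 11, 23] -> counters=[0,0,0,0,1,0,0,1,0,0,0,1,0,0,0,0,1,0,0,0,0,0,0,2,0,0,0,0,0,0,0]
Step 3: insert qgq at [6, 25, 27] -> counters=[0,0,0,0,1,0,1,1,0,0,0,1,0,0,0,0,1,0,0,0,0,0,0,2,0,1,0,1,0,0,0]
Step 4: insert oy at [1, 2, 17] -> counters=[0,1,1,0,1,0,1,1,0,0,0,1,0,0,0,0,1,1,0,0,0,0,0,2,0,1,0,1,0,0,0]
Step 5: insert l at [9, 13, 21] -> counters=[0,1,1,0,1,0,1,1,0,1,0,1,0,1,0,0,1,1,0,0,0,1,0,2,0,1,0,1,0,0,0]
Step 6: insert zjm at [1, 5, 10] -> counters=[0,2,1,0,1,1,1,1,0,1,1,1,0,1,0,0,1,1,0,0,0,1,0,2,0,1,0,1,0,0,0]
Step 7: insert nlw at [7, 16, 23] -> counters=[0,2,1,0,1,1,1,2,0,1,1,1,0,1,0,0,2,1,0,0,0,1,0,3,0,1,0,1,0,0,0]
Step 8: delete l at [9, 13, 21] -> counters=[0,2,1,0,1,1,1,2,0,0,1,1,0,0,0,0,2,1,0,0,0,0,0,3,0,1,0,1,0,0,0]
Step 9: delete oy at [1, 2, 17] -> counters=[0,1,0,0,1,1,1,2,0,0,1,1,0,0,0,0,2,0,0,0,0,0,0,3,0,1,0,1,0,0,0]
Step 10: insert oy at [1, 2, 17] -> counters=[0,2,1,0,1,1,1,2,0,0,1,1,0,0,0,0,2,1,0,0,0,0,0,3,0,1,0,1,0,0,0]
Step 11: insert zjm at [1, 5, 10] -> counters=[0,3,1,0,1,2,1,2,0,0,2,1,0,0,0,0,2,1,0,0,0,0,0,3,0,1,0,1,0,0,0]
Step 12: insert gy at [4, 11, 23] -> counters=[0,3,1,0,2,2,1,2,0,0,2,2,0,0,0,0,2,1,0,0,0,0,0,4,0,1,0,1,0,0,0]
Step 13: insert zjm at [1, 5, 10] -> counters=[0,4,1,0,2,3,1,2,0,0,3,2,0,0,0,0,2,1,0,0,0,0,0,4,0,1,0,1,0,0,0]
Step 14: delete oy at [1, 2, 17] -> counters=[0,3,0,0,2,3,1,2,0,0,3,2,0,0,0,0,2,0,0,0,0,0,0,4,0,1,0,1,0,0,0]
Step 15: insert l at [9, 13, 21] -> counters=[0,3,0,0,2,3,1,2,0,1,3,2,0,1,0,0,2,0,0,0,0,1,0,4,0,1,0,1,0,0,0]
Step 16: insert qgq at [6, 25, 27] -> counters=[0,3,0,0,2,3,2,2,0,1,3,2,0,1,0,0,2,0,0,0,0,1,0,4,0,2,0,2,0,0,0]
Step 17: delete zjm at [1, 5, 10] -> counters=[0,2,0,0,2,2,2,2,0,1,2,2,0,1,0,0,2,0,0,0,0,1,0,4,0,2,0,2,0,0,0]
Step 18: insert oy at [1, 2, 17] -> counters=[0,3,1,0,2,2,2,2,0,1,2,2,0,1,0,0,2,1,0,0,0,1,0,4,0,2,0,2,0,0,0]
Query gy: check counters[4]=2 counters[11]=2 counters[23]=4 -> maybe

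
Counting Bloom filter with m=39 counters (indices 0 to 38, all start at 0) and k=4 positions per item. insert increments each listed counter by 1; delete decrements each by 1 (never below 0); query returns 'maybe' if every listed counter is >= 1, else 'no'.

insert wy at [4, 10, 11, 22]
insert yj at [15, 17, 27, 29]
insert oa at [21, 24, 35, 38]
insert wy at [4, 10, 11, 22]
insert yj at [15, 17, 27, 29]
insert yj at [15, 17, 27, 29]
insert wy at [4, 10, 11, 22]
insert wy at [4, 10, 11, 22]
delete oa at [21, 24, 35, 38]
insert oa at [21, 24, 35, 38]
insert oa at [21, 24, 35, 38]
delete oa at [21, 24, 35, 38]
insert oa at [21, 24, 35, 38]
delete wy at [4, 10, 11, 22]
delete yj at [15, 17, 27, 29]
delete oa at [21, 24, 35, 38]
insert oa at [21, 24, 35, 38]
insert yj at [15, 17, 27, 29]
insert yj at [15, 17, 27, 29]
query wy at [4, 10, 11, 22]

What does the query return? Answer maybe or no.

Step 1: insert wy at [4, 10, 11, 22] -> counters=[0,0,0,0,1,0,0,0,0,0,1,1,0,0,0,0,0,0,0,0,0,0,1,0,0,0,0,0,0,0,0,0,0,0,0,0,0,0,0]
Step 2: insert yj at [15, 17, 27, 29] -> counters=[0,0,0,0,1,0,0,0,0,0,1,1,0,0,0,1,0,1,0,0,0,0,1,0,0,0,0,1,0,1,0,0,0,0,0,0,0,0,0]
Step 3: insert oa at [21, 24, 35, 38] -> counters=[0,0,0,0,1,0,0,0,0,0,1,1,0,0,0,1,0,1,0,0,0,1,1,0,1,0,0,1,0,1,0,0,0,0,0,1,0,0,1]
Step 4: insert wy at [4, 10, 11, 22] -> counters=[0,0,0,0,2,0,0,0,0,0,2,2,0,0,0,1,0,1,0,0,0,1,2,0,1,0,0,1,0,1,0,0,0,0,0,1,0,0,1]
Step 5: insert yj at [15, 17, 27, 29] -> counters=[0,0,0,0,2,0,0,0,0,0,2,2,0,0,0,2,0,2,0,0,0,1,2,0,1,0,0,2,0,2,0,0,0,0,0,1,0,0,1]
Step 6: insert yj at [15, 17, 27, 29] -> counters=[0,0,0,0,2,0,0,0,0,0,2,2,0,0,0,3,0,3,0,0,0,1,2,0,1,0,0,3,0,3,0,0,0,0,0,1,0,0,1]
Step 7: insert wy at [4, 10, 11, 22] -> counters=[0,0,0,0,3,0,0,0,0,0,3,3,0,0,0,3,0,3,0,0,0,1,3,0,1,0,0,3,0,3,0,0,0,0,0,1,0,0,1]
Step 8: insert wy at [4, 10, 11, 22] -> counters=[0,0,0,0,4,0,0,0,0,0,4,4,0,0,0,3,0,3,0,0,0,1,4,0,1,0,0,3,0,3,0,0,0,0,0,1,0,0,1]
Step 9: delete oa at [21, 24, 35, 38] -> counters=[0,0,0,0,4,0,0,0,0,0,4,4,0,0,0,3,0,3,0,0,0,0,4,0,0,0,0,3,0,3,0,0,0,0,0,0,0,0,0]
Step 10: insert oa at [21, 24, 35, 38] -> counters=[0,0,0,0,4,0,0,0,0,0,4,4,0,0,0,3,0,3,0,0,0,1,4,0,1,0,0,3,0,3,0,0,0,0,0,1,0,0,1]
Step 11: insert oa at [21, 24, 35, 38] -> counters=[0,0,0,0,4,0,0,0,0,0,4,4,0,0,0,3,0,3,0,0,0,2,4,0,2,0,0,3,0,3,0,0,0,0,0,2,0,0,2]
Step 12: delete oa at [21, 24, 35, 38] -> counters=[0,0,0,0,4,0,0,0,0,0,4,4,0,0,0,3,0,3,0,0,0,1,4,0,1,0,0,3,0,3,0,0,0,0,0,1,0,0,1]
Step 13: insert oa at [21, 24, 35, 38] -> counters=[0,0,0,0,4,0,0,0,0,0,4,4,0,0,0,3,0,3,0,0,0,2,4,0,2,0,0,3,0,3,0,0,0,0,0,2,0,0,2]
Step 14: delete wy at [4, 10, 11, 22] -> counters=[0,0,0,0,3,0,0,0,0,0,3,3,0,0,0,3,0,3,0,0,0,2,3,0,2,0,0,3,0,3,0,0,0,0,0,2,0,0,2]
Step 15: delete yj at [15, 17, 27, 29] -> counters=[0,0,0,0,3,0,0,0,0,0,3,3,0,0,0,2,0,2,0,0,0,2,3,0,2,0,0,2,0,2,0,0,0,0,0,2,0,0,2]
Step 16: delete oa at [21, 24, 35, 38] -> counters=[0,0,0,0,3,0,0,0,0,0,3,3,0,0,0,2,0,2,0,0,0,1,3,0,1,0,0,2,0,2,0,0,0,0,0,1,0,0,1]
Step 17: insert oa at [21, 24, 35, 38] -> counters=[0,0,0,0,3,0,0,0,0,0,3,3,0,0,0,2,0,2,0,0,0,2,3,0,2,0,0,2,0,2,0,0,0,0,0,2,0,0,2]
Step 18: insert yj at [15, 17, 27, 29] -> counters=[0,0,0,0,3,0,0,0,0,0,3,3,0,0,0,3,0,3,0,0,0,2,3,0,2,0,0,3,0,3,0,0,0,0,0,2,0,0,2]
Step 19: insert yj at [15, 17, 27, 29] -> counters=[0,0,0,0,3,0,0,0,0,0,3,3,0,0,0,4,0,4,0,0,0,2,3,0,2,0,0,4,0,4,0,0,0,0,0,2,0,0,2]
Query wy: check counters[4]=3 counters[10]=3 counters[11]=3 counters[22]=3 -> maybe

Answer: maybe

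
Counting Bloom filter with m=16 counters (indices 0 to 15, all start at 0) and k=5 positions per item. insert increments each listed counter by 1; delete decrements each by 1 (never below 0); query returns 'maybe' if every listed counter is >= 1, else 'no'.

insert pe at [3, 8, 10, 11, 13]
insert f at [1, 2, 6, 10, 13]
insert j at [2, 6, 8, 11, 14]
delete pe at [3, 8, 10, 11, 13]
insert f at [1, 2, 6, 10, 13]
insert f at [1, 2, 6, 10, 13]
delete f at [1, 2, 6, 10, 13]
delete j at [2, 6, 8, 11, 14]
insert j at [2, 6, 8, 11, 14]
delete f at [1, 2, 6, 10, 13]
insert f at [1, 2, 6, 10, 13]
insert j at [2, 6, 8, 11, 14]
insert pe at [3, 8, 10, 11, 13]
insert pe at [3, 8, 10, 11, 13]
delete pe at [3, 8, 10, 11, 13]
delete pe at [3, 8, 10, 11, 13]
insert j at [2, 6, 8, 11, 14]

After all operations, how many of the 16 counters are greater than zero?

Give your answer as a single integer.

Answer: 8

Derivation:
Step 1: insert pe at [3, 8, 10, 11, 13] -> counters=[0,0,0,1,0,0,0,0,1,0,1,1,0,1,0,0]
Step 2: insert f at [1, 2, 6, 10, 13] -> counters=[0,1,1,1,0,0,1,0,1,0,2,1,0,2,0,0]
Step 3: insert j at [2, 6, 8, 11, 14] -> counters=[0,1,2,1,0,0,2,0,2,0,2,2,0,2,1,0]
Step 4: delete pe at [3, 8, 10, 11, 13] -> counters=[0,1,2,0,0,0,2,0,1,0,1,1,0,1,1,0]
Step 5: insert f at [1, 2, 6, 10, 13] -> counters=[0,2,3,0,0,0,3,0,1,0,2,1,0,2,1,0]
Step 6: insert f at [1, 2, 6, 10, 13] -> counters=[0,3,4,0,0,0,4,0,1,0,3,1,0,3,1,0]
Step 7: delete f at [1, 2, 6, 10, 13] -> counters=[0,2,3,0,0,0,3,0,1,0,2,1,0,2,1,0]
Step 8: delete j at [2, 6, 8, 11, 14] -> counters=[0,2,2,0,0,0,2,0,0,0,2,0,0,2,0,0]
Step 9: insert j at [2, 6, 8, 11, 14] -> counters=[0,2,3,0,0,0,3,0,1,0,2,1,0,2,1,0]
Step 10: delete f at [1, 2, 6, 10, 13] -> counters=[0,1,2,0,0,0,2,0,1,0,1,1,0,1,1,0]
Step 11: insert f at [1, 2, 6, 10, 13] -> counters=[0,2,3,0,0,0,3,0,1,0,2,1,0,2,1,0]
Step 12: insert j at [2, 6, 8, 11, 14] -> counters=[0,2,4,0,0,0,4,0,2,0,2,2,0,2,2,0]
Step 13: insert pe at [3, 8, 10, 11, 13] -> counters=[0,2,4,1,0,0,4,0,3,0,3,3,0,3,2,0]
Step 14: insert pe at [3, 8, 10, 11, 13] -> counters=[0,2,4,2,0,0,4,0,4,0,4,4,0,4,2,0]
Step 15: delete pe at [3, 8, 10, 11, 13] -> counters=[0,2,4,1,0,0,4,0,3,0,3,3,0,3,2,0]
Step 16: delete pe at [3, 8, 10, 11, 13] -> counters=[0,2,4,0,0,0,4,0,2,0,2,2,0,2,2,0]
Step 17: insert j at [2, 6, 8, 11, 14] -> counters=[0,2,5,0,0,0,5,0,3,0,2,3,0,2,3,0]
Final counters=[0,2,5,0,0,0,5,0,3,0,2,3,0,2,3,0] -> 8 nonzero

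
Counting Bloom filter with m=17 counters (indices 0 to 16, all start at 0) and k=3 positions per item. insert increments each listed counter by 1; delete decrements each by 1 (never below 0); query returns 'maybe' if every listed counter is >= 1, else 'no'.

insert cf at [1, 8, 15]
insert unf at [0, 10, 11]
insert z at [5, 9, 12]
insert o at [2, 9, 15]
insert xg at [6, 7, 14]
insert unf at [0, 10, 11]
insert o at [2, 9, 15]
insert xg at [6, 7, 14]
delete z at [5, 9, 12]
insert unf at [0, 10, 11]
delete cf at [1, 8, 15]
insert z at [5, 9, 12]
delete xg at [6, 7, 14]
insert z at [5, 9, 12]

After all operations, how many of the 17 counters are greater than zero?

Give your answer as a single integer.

Step 1: insert cf at [1, 8, 15] -> counters=[0,1,0,0,0,0,0,0,1,0,0,0,0,0,0,1,0]
Step 2: insert unf at [0, 10, 11] -> counters=[1,1,0,0,0,0,0,0,1,0,1,1,0,0,0,1,0]
Step 3: insert z at [5, 9, 12] -> counters=[1,1,0,0,0,1,0,0,1,1,1,1,1,0,0,1,0]
Step 4: insert o at [2, 9, 15] -> counters=[1,1,1,0,0,1,0,0,1,2,1,1,1,0,0,2,0]
Step 5: insert xg at [6, 7, 14] -> counters=[1,1,1,0,0,1,1,1,1,2,1,1,1,0,1,2,0]
Step 6: insert unf at [0, 10, 11] -> counters=[2,1,1,0,0,1,1,1,1,2,2,2,1,0,1,2,0]
Step 7: insert o at [2, 9, 15] -> counters=[2,1,2,0,0,1,1,1,1,3,2,2,1,0,1,3,0]
Step 8: insert xg at [6, 7, 14] -> counters=[2,1,2,0,0,1,2,2,1,3,2,2,1,0,2,3,0]
Step 9: delete z at [5, 9, 12] -> counters=[2,1,2,0,0,0,2,2,1,2,2,2,0,0,2,3,0]
Step 10: insert unf at [0, 10, 11] -> counters=[3,1,2,0,0,0,2,2,1,2,3,3,0,0,2,3,0]
Step 11: delete cf at [1, 8, 15] -> counters=[3,0,2,0,0,0,2,2,0,2,3,3,0,0,2,2,0]
Step 12: insert z at [5, 9, 12] -> counters=[3,0,2,0,0,1,2,2,0,3,3,3,1,0,2,2,0]
Step 13: delete xg at [6, 7, 14] -> counters=[3,0,2,0,0,1,1,1,0,3,3,3,1,0,1,2,0]
Step 14: insert z at [5, 9, 12] -> counters=[3,0,2,0,0,2,1,1,0,4,3,3,2,0,1,2,0]
Final counters=[3,0,2,0,0,2,1,1,0,4,3,3,2,0,1,2,0] -> 11 nonzero

Answer: 11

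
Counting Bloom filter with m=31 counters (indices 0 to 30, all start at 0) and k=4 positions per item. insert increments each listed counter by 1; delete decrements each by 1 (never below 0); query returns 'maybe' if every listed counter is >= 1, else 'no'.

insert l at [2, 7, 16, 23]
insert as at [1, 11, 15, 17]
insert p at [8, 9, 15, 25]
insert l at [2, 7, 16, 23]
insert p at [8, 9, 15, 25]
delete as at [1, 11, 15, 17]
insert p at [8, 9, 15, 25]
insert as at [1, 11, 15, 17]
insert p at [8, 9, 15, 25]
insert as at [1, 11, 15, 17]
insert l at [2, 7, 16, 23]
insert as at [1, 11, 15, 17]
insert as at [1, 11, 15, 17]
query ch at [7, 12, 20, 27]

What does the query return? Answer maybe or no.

Step 1: insert l at [2, 7, 16, 23] -> counters=[0,0,1,0,0,0,0,1,0,0,0,0,0,0,0,0,1,0,0,0,0,0,0,1,0,0,0,0,0,0,0]
Step 2: insert as at [1, 11, 15, 17] -> counters=[0,1,1,0,0,0,0,1,0,0,0,1,0,0,0,1,1,1,0,0,0,0,0,1,0,0,0,0,0,0,0]
Step 3: insert p at [8, 9, 15, 25] -> counters=[0,1,1,0,0,0,0,1,1,1,0,1,0,0,0,2,1,1,0,0,0,0,0,1,0,1,0,0,0,0,0]
Step 4: insert l at [2, 7, 16, 23] -> counters=[0,1,2,0,0,0,0,2,1,1,0,1,0,0,0,2,2,1,0,0,0,0,0,2,0,1,0,0,0,0,0]
Step 5: insert p at [8, 9, 15, 25] -> counters=[0,1,2,0,0,0,0,2,2,2,0,1,0,0,0,3,2,1,0,0,0,0,0,2,0,2,0,0,0,0,0]
Step 6: delete as at [1, 11, 15, 17] -> counters=[0,0,2,0,0,0,0,2,2,2,0,0,0,0,0,2,2,0,0,0,0,0,0,2,0,2,0,0,0,0,0]
Step 7: insert p at [8, 9, 15, 25] -> counters=[0,0,2,0,0,0,0,2,3,3,0,0,0,0,0,3,2,0,0,0,0,0,0,2,0,3,0,0,0,0,0]
Step 8: insert as at [1, 11, 15, 17] -> counters=[0,1,2,0,0,0,0,2,3,3,0,1,0,0,0,4,2,1,0,0,0,0,0,2,0,3,0,0,0,0,0]
Step 9: insert p at [8, 9, 15, 25] -> counters=[0,1,2,0,0,0,0,2,4,4,0,1,0,0,0,5,2,1,0,0,0,0,0,2,0,4,0,0,0,0,0]
Step 10: insert as at [1, 11, 15, 17] -> counters=[0,2,2,0,0,0,0,2,4,4,0,2,0,0,0,6,2,2,0,0,0,0,0,2,0,4,0,0,0,0,0]
Step 11: insert l at [2, 7, 16, 23] -> counters=[0,2,3,0,0,0,0,3,4,4,0,2,0,0,0,6,3,2,0,0,0,0,0,3,0,4,0,0,0,0,0]
Step 12: insert as at [1, 11, 15, 17] -> counters=[0,3,3,0,0,0,0,3,4,4,0,3,0,0,0,7,3,3,0,0,0,0,0,3,0,4,0,0,0,0,0]
Step 13: insert as at [1, 11, 15, 17] -> counters=[0,4,3,0,0,0,0,3,4,4,0,4,0,0,0,8,3,4,0,0,0,0,0,3,0,4,0,0,0,0,0]
Query ch: check counters[7]=3 counters[12]=0 counters[20]=0 counters[27]=0 -> no

Answer: no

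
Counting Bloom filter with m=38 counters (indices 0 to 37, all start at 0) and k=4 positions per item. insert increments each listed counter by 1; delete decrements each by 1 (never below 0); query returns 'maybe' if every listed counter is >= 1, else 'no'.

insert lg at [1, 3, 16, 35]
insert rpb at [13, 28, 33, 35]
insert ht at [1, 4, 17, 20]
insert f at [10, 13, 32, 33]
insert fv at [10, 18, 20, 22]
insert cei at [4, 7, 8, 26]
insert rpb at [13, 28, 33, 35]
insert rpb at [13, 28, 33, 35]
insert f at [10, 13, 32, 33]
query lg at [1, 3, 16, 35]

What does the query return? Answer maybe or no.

Step 1: insert lg at [1, 3, 16, 35] -> counters=[0,1,0,1,0,0,0,0,0,0,0,0,0,0,0,0,1,0,0,0,0,0,0,0,0,0,0,0,0,0,0,0,0,0,0,1,0,0]
Step 2: insert rpb at [13, 28, 33, 35] -> counters=[0,1,0,1,0,0,0,0,0,0,0,0,0,1,0,0,1,0,0,0,0,0,0,0,0,0,0,0,1,0,0,0,0,1,0,2,0,0]
Step 3: insert ht at [1, 4, 17, 20] -> counters=[0,2,0,1,1,0,0,0,0,0,0,0,0,1,0,0,1,1,0,0,1,0,0,0,0,0,0,0,1,0,0,0,0,1,0,2,0,0]
Step 4: insert f at [10, 13, 32, 33] -> counters=[0,2,0,1,1,0,0,0,0,0,1,0,0,2,0,0,1,1,0,0,1,0,0,0,0,0,0,0,1,0,0,0,1,2,0,2,0,0]
Step 5: insert fv at [10, 18, 20, 22] -> counters=[0,2,0,1,1,0,0,0,0,0,2,0,0,2,0,0,1,1,1,0,2,0,1,0,0,0,0,0,1,0,0,0,1,2,0,2,0,0]
Step 6: insert cei at [4, 7, 8, 26] -> counters=[0,2,0,1,2,0,0,1,1,0,2,0,0,2,0,0,1,1,1,0,2,0,1,0,0,0,1,0,1,0,0,0,1,2,0,2,0,0]
Step 7: insert rpb at [13, 28, 33, 35] -> counters=[0,2,0,1,2,0,0,1,1,0,2,0,0,3,0,0,1,1,1,0,2,0,1,0,0,0,1,0,2,0,0,0,1,3,0,3,0,0]
Step 8: insert rpb at [13, 28, 33, 35] -> counters=[0,2,0,1,2,0,0,1,1,0,2,0,0,4,0,0,1,1,1,0,2,0,1,0,0,0,1,0,3,0,0,0,1,4,0,4,0,0]
Step 9: insert f at [10, 13, 32, 33] -> counters=[0,2,0,1,2,0,0,1,1,0,3,0,0,5,0,0,1,1,1,0,2,0,1,0,0,0,1,0,3,0,0,0,2,5,0,4,0,0]
Query lg: check counters[1]=2 counters[3]=1 counters[16]=1 counters[35]=4 -> maybe

Answer: maybe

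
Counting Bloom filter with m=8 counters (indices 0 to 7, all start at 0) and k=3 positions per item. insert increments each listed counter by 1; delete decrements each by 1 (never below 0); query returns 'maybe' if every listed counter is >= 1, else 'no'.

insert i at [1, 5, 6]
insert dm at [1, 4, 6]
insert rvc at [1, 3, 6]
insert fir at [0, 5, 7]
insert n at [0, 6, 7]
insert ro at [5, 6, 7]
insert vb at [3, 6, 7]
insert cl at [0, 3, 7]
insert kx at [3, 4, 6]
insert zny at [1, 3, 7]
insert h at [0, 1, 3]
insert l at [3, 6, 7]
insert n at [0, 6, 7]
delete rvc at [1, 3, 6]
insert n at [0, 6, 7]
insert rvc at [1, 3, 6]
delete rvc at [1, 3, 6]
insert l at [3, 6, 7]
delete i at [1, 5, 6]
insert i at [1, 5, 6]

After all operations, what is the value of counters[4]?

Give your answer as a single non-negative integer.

Step 1: insert i at [1, 5, 6] -> counters=[0,1,0,0,0,1,1,0]
Step 2: insert dm at [1, 4, 6] -> counters=[0,2,0,0,1,1,2,0]
Step 3: insert rvc at [1, 3, 6] -> counters=[0,3,0,1,1,1,3,0]
Step 4: insert fir at [0, 5, 7] -> counters=[1,3,0,1,1,2,3,1]
Step 5: insert n at [0, 6, 7] -> counters=[2,3,0,1,1,2,4,2]
Step 6: insert ro at [5, 6, 7] -> counters=[2,3,0,1,1,3,5,3]
Step 7: insert vb at [3, 6, 7] -> counters=[2,3,0,2,1,3,6,4]
Step 8: insert cl at [0, 3, 7] -> counters=[3,3,0,3,1,3,6,5]
Step 9: insert kx at [3, 4, 6] -> counters=[3,3,0,4,2,3,7,5]
Step 10: insert zny at [1, 3, 7] -> counters=[3,4,0,5,2,3,7,6]
Step 11: insert h at [0, 1, 3] -> counters=[4,5,0,6,2,3,7,6]
Step 12: insert l at [3, 6, 7] -> counters=[4,5,0,7,2,3,8,7]
Step 13: insert n at [0, 6, 7] -> counters=[5,5,0,7,2,3,9,8]
Step 14: delete rvc at [1, 3, 6] -> counters=[5,4,0,6,2,3,8,8]
Step 15: insert n at [0, 6, 7] -> counters=[6,4,0,6,2,3,9,9]
Step 16: insert rvc at [1, 3, 6] -> counters=[6,5,0,7,2,3,10,9]
Step 17: delete rvc at [1, 3, 6] -> counters=[6,4,0,6,2,3,9,9]
Step 18: insert l at [3, 6, 7] -> counters=[6,4,0,7,2,3,10,10]
Step 19: delete i at [1, 5, 6] -> counters=[6,3,0,7,2,2,9,10]
Step 20: insert i at [1, 5, 6] -> counters=[6,4,0,7,2,3,10,10]
Final counters=[6,4,0,7,2,3,10,10] -> counters[4]=2

Answer: 2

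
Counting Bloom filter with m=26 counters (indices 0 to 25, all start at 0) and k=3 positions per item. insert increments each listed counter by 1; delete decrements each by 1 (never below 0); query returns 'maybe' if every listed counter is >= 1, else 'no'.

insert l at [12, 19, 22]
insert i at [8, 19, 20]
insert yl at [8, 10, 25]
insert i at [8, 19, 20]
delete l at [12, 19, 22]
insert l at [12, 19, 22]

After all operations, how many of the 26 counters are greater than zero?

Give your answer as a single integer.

Answer: 7

Derivation:
Step 1: insert l at [12, 19, 22] -> counters=[0,0,0,0,0,0,0,0,0,0,0,0,1,0,0,0,0,0,0,1,0,0,1,0,0,0]
Step 2: insert i at [8, 19, 20] -> counters=[0,0,0,0,0,0,0,0,1,0,0,0,1,0,0,0,0,0,0,2,1,0,1,0,0,0]
Step 3: insert yl at [8, 10, 25] -> counters=[0,0,0,0,0,0,0,0,2,0,1,0,1,0,0,0,0,0,0,2,1,0,1,0,0,1]
Step 4: insert i at [8, 19, 20] -> counters=[0,0,0,0,0,0,0,0,3,0,1,0,1,0,0,0,0,0,0,3,2,0,1,0,0,1]
Step 5: delete l at [12, 19, 22] -> counters=[0,0,0,0,0,0,0,0,3,0,1,0,0,0,0,0,0,0,0,2,2,0,0,0,0,1]
Step 6: insert l at [12, 19, 22] -> counters=[0,0,0,0,0,0,0,0,3,0,1,0,1,0,0,0,0,0,0,3,2,0,1,0,0,1]
Final counters=[0,0,0,0,0,0,0,0,3,0,1,0,1,0,0,0,0,0,0,3,2,0,1,0,0,1] -> 7 nonzero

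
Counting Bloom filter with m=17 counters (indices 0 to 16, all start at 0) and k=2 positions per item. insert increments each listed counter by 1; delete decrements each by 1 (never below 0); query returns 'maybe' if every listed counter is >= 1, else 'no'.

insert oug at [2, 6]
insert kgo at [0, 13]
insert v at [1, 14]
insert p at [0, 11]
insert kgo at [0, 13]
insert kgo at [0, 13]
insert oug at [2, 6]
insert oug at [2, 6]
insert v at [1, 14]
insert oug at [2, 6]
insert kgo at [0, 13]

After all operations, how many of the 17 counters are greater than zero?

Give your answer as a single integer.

Answer: 7

Derivation:
Step 1: insert oug at [2, 6] -> counters=[0,0,1,0,0,0,1,0,0,0,0,0,0,0,0,0,0]
Step 2: insert kgo at [0, 13] -> counters=[1,0,1,0,0,0,1,0,0,0,0,0,0,1,0,0,0]
Step 3: insert v at [1, 14] -> counters=[1,1,1,0,0,0,1,0,0,0,0,0,0,1,1,0,0]
Step 4: insert p at [0, 11] -> counters=[2,1,1,0,0,0,1,0,0,0,0,1,0,1,1,0,0]
Step 5: insert kgo at [0, 13] -> counters=[3,1,1,0,0,0,1,0,0,0,0,1,0,2,1,0,0]
Step 6: insert kgo at [0, 13] -> counters=[4,1,1,0,0,0,1,0,0,0,0,1,0,3,1,0,0]
Step 7: insert oug at [2, 6] -> counters=[4,1,2,0,0,0,2,0,0,0,0,1,0,3,1,0,0]
Step 8: insert oug at [2, 6] -> counters=[4,1,3,0,0,0,3,0,0,0,0,1,0,3,1,0,0]
Step 9: insert v at [1, 14] -> counters=[4,2,3,0,0,0,3,0,0,0,0,1,0,3,2,0,0]
Step 10: insert oug at [2, 6] -> counters=[4,2,4,0,0,0,4,0,0,0,0,1,0,3,2,0,0]
Step 11: insert kgo at [0, 13] -> counters=[5,2,4,0,0,0,4,0,0,0,0,1,0,4,2,0,0]
Final counters=[5,2,4,0,0,0,4,0,0,0,0,1,0,4,2,0,0] -> 7 nonzero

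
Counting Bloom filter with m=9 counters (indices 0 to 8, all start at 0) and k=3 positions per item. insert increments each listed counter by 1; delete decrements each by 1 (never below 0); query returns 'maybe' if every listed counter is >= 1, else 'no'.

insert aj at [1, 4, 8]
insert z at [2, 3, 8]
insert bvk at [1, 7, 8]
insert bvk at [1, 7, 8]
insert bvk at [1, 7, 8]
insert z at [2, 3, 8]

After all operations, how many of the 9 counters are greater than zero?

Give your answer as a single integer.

Step 1: insert aj at [1, 4, 8] -> counters=[0,1,0,0,1,0,0,0,1]
Step 2: insert z at [2, 3, 8] -> counters=[0,1,1,1,1,0,0,0,2]
Step 3: insert bvk at [1, 7, 8] -> counters=[0,2,1,1,1,0,0,1,3]
Step 4: insert bvk at [1, 7, 8] -> counters=[0,3,1,1,1,0,0,2,4]
Step 5: insert bvk at [1, 7, 8] -> counters=[0,4,1,1,1,0,0,3,5]
Step 6: insert z at [2, 3, 8] -> counters=[0,4,2,2,1,0,0,3,6]
Final counters=[0,4,2,2,1,0,0,3,6] -> 6 nonzero

Answer: 6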